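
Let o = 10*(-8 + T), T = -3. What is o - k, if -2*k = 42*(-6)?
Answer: -236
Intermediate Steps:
o = -110 (o = 10*(-8 - 3) = 10*(-11) = -110)
k = 126 (k = -21*(-6) = -1/2*(-252) = 126)
o - k = -110 - 1*126 = -110 - 126 = -236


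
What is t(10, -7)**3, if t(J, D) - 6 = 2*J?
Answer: 17576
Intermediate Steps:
t(J, D) = 6 + 2*J
t(10, -7)**3 = (6 + 2*10)**3 = (6 + 20)**3 = 26**3 = 17576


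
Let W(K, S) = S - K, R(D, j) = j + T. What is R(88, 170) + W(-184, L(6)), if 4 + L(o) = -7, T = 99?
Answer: 442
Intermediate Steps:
L(o) = -11 (L(o) = -4 - 7 = -11)
R(D, j) = 99 + j (R(D, j) = j + 99 = 99 + j)
R(88, 170) + W(-184, L(6)) = (99 + 170) + (-11 - 1*(-184)) = 269 + (-11 + 184) = 269 + 173 = 442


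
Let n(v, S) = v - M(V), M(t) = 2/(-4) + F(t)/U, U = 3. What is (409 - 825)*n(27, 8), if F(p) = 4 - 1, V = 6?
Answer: -11024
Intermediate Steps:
F(p) = 3
M(t) = 1/2 (M(t) = 2/(-4) + 3/3 = 2*(-1/4) + 3*(1/3) = -1/2 + 1 = 1/2)
n(v, S) = -1/2 + v (n(v, S) = v - 1*1/2 = v - 1/2 = -1/2 + v)
(409 - 825)*n(27, 8) = (409 - 825)*(-1/2 + 27) = -416*53/2 = -11024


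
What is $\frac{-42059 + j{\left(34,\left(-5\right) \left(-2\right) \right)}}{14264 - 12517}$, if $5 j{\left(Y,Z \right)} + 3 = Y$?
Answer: $- \frac{210264}{8735} \approx -24.071$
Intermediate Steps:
$j{\left(Y,Z \right)} = - \frac{3}{5} + \frac{Y}{5}$
$\frac{-42059 + j{\left(34,\left(-5\right) \left(-2\right) \right)}}{14264 - 12517} = \frac{-42059 + \left(- \frac{3}{5} + \frac{1}{5} \cdot 34\right)}{14264 - 12517} = \frac{-42059 + \left(- \frac{3}{5} + \frac{34}{5}\right)}{1747} = \left(-42059 + \frac{31}{5}\right) \frac{1}{1747} = \left(- \frac{210264}{5}\right) \frac{1}{1747} = - \frac{210264}{8735}$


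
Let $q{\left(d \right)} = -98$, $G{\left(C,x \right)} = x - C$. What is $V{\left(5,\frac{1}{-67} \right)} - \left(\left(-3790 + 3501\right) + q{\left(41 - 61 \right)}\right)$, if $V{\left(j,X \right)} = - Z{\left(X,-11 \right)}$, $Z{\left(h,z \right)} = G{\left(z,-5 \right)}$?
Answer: $381$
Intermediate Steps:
$Z{\left(h,z \right)} = -5 - z$
$V{\left(j,X \right)} = -6$ ($V{\left(j,X \right)} = - (-5 - -11) = - (-5 + 11) = \left(-1\right) 6 = -6$)
$V{\left(5,\frac{1}{-67} \right)} - \left(\left(-3790 + 3501\right) + q{\left(41 - 61 \right)}\right) = -6 - \left(\left(-3790 + 3501\right) - 98\right) = -6 - \left(-289 - 98\right) = -6 - -387 = -6 + 387 = 381$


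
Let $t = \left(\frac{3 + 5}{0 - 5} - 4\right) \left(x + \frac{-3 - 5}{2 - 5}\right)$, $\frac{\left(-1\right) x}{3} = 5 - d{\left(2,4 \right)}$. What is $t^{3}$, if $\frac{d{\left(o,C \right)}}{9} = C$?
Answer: $- \frac{518943150656}{3375} \approx -1.5376 \cdot 10^{8}$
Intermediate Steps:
$d{\left(o,C \right)} = 9 C$
$x = 93$ ($x = - 3 \left(5 - 9 \cdot 4\right) = - 3 \left(5 - 36\right) = \left(-3\right) \left(-31\right) = 93$)
$t = - \frac{8036}{15}$ ($t = \left(\frac{3 + 5}{0 - 5} - 4\right) \left(93 + \frac{-3 - 5}{2 - 5}\right) = \left(\frac{8}{-5} - 4\right) \left(93 - \frac{8}{-3}\right) = \left(8 \left(- \frac{1}{5}\right) - 4\right) \left(93 - - \frac{8}{3}\right) = \left(- \frac{8}{5} - 4\right) \left(93 + \frac{8}{3}\right) = \left(- \frac{28}{5}\right) \frac{287}{3} = - \frac{8036}{15} \approx -535.73$)
$t^{3} = \left(- \frac{8036}{15}\right)^{3} = - \frac{518943150656}{3375}$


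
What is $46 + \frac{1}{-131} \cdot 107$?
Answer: $\frac{5919}{131} \approx 45.183$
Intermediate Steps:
$46 + \frac{1}{-131} \cdot 107 = 46 - \frac{107}{131} = \frac{5919}{131}$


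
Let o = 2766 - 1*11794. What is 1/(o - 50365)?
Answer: -1/59393 ≈ -1.6837e-5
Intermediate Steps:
o = -9028 (o = 2766 - 11794 = -9028)
1/(o - 50365) = 1/(-9028 - 50365) = 1/(-59393) = -1/59393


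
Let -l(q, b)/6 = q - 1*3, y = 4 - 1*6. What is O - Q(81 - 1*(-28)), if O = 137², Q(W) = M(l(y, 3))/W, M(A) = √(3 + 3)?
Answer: 18769 - √6/109 ≈ 18769.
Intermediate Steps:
y = -2 (y = 4 - 6 = -2)
l(q, b) = 18 - 6*q (l(q, b) = -6*(q - 1*3) = -6*(q - 3) = -6*(-3 + q) = 18 - 6*q)
M(A) = √6
Q(W) = √6/W
O = 18769
O - Q(81 - 1*(-28)) = 18769 - √6/(81 - 1*(-28)) = 18769 - √6/(81 + 28) = 18769 - √6/109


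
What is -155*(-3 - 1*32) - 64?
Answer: 5361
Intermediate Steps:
-155*(-3 - 1*32) - 64 = -155*(-3 - 32) - 64 = -155*(-35) - 64 = 5425 - 64 = 5361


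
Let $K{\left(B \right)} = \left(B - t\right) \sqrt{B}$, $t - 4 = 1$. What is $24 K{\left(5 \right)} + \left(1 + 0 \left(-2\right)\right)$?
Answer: $1$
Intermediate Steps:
$t = 5$ ($t = 4 + 1 = 5$)
$K{\left(B \right)} = \sqrt{B} \left(-5 + B\right)$ ($K{\left(B \right)} = \left(B - 5\right) \sqrt{B} = \left(-5 + B\right) \sqrt{B} = \sqrt{B} \left(-5 + B\right)$)
$24 K{\left(5 \right)} + \left(1 + 0 \left(-2\right)\right) = 24 \sqrt{5} \left(-5 + 5\right) + \left(1 + 0 \left(-2\right)\right) = 24 \sqrt{5} \cdot 0 + \left(1 + 0\right) = 24 \cdot 0 + 1 = 0 + 1 = 1$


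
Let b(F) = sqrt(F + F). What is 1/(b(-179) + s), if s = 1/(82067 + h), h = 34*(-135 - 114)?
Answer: 73601/1939324377959 - 5417107201*I*sqrt(358)/1939324377959 ≈ 3.7952e-8 - 0.052852*I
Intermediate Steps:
h = -8466 (h = 34*(-249) = -8466)
s = 1/73601 (s = 1/(82067 - 8466) = 1/73601 ≈ 1.3587e-5)
b(F) = sqrt(2)*sqrt(F) (b(F) = sqrt(2*F) = sqrt(2)*sqrt(F))
1/(b(-179) + s) = 1/(sqrt(2)*sqrt(-179) + 1/73601) = 1/(sqrt(2)*(I*sqrt(179)) + 1/73601) = 1/(I*sqrt(358) + 1/73601) = 1/(1/73601 + I*sqrt(358))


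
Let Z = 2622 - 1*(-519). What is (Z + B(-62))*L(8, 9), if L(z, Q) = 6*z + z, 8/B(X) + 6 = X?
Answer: 2990120/17 ≈ 1.7589e+5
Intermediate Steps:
B(X) = 8/(-6 + X)
L(z, Q) = 7*z
Z = 3141 (Z = 2622 + 519 = 3141)
(Z + B(-62))*L(8, 9) = (3141 + 8/(-6 - 62))*(7*8) = (3141 + 8/(-68))*56 = (3141 + 8*(-1/68))*56 = (3141 - 2/17)*56 = (53395/17)*56 = 2990120/17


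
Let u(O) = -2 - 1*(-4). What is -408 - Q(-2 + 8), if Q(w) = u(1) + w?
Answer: -416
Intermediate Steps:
u(O) = 2 (u(O) = -2 + 4 = 2)
Q(w) = 2 + w
-408 - Q(-2 + 8) = -408 - (2 + (-2 + 8)) = -408 - (2 + 6) = -408 - 1*8 = -408 - 8 = -416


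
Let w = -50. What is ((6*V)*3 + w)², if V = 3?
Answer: 16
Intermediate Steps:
((6*V)*3 + w)² = ((6*3)*3 - 50)² = (18*3 - 50)² = (54 - 50)² = 4² = 16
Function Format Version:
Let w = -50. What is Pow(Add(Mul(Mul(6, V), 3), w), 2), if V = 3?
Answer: 16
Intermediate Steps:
Pow(Add(Mul(Mul(6, V), 3), w), 2) = Pow(Add(Mul(Mul(6, 3), 3), -50), 2) = Pow(Add(Mul(18, 3), -50), 2) = Pow(Add(54, -50), 2) = Pow(4, 2) = 16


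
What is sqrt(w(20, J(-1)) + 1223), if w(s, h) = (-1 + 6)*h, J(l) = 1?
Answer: 2*sqrt(307) ≈ 35.043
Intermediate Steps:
w(s, h) = 5*h
sqrt(w(20, J(-1)) + 1223) = sqrt(5*1 + 1223) = sqrt(5 + 1223) = sqrt(1228) = 2*sqrt(307)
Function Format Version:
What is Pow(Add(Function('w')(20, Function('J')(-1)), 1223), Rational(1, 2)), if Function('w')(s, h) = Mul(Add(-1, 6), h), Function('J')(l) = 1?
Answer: Mul(2, Pow(307, Rational(1, 2))) ≈ 35.043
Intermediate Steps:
Function('w')(s, h) = Mul(5, h)
Pow(Add(Function('w')(20, Function('J')(-1)), 1223), Rational(1, 2)) = Pow(Add(Mul(5, 1), 1223), Rational(1, 2)) = Pow(Add(5, 1223), Rational(1, 2)) = Pow(1228, Rational(1, 2)) = Mul(2, Pow(307, Rational(1, 2)))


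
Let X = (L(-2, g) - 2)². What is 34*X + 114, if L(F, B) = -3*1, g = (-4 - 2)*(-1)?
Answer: 964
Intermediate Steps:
g = 6 (g = -6*(-1) = 6)
L(F, B) = -3
X = 25 (X = (-3 - 2)² = (-5)² = 25)
34*X + 114 = 34*25 + 114 = 850 + 114 = 964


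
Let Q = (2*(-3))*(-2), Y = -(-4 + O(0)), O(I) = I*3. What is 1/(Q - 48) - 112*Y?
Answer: -16129/36 ≈ -448.03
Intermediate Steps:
O(I) = 3*I
Y = 4 (Y = -(-4 + 3*0) = -(-4 + 0) = -1*(-4) = 4)
Q = 12 (Q = -6*(-2) = 12)
1/(Q - 48) - 112*Y = 1/(12 - 48) - 112*4 = 1/(-36) - 448 = -1/36 - 448 = -16129/36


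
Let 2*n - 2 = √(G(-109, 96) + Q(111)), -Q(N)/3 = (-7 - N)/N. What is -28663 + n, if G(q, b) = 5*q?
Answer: -28662 + I*√741739/74 ≈ -28662.0 + 11.638*I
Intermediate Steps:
Q(N) = -3*(-7 - N)/N
n = 1 + I*√741739/74 (n = 1 + √(5*(-109) + (3 + 21/111))/2 = 1 + √(-545 + (3 + 21*(1/111)))/2 = 1 + √(-545 + (3 + 7/37))/2 = 1 + √(-545 + 118/37)/2 = 1 + √(-20047/37)/2 = 1 + (I*√741739/37)/2 = 1 + I*√741739/74 ≈ 1.0 + 11.638*I)
-28663 + n = -28663 + (1 + I*√741739/74) = -28662 + I*√741739/74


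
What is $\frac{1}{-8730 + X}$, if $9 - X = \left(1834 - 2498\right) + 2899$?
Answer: $- \frac{1}{10956} \approx -9.1274 \cdot 10^{-5}$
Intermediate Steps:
$X = -2226$ ($X = 9 - \left(\left(1834 - 2498\right) + 2899\right) = 9 - \left(-664 + 2899\right) = 9 - 2235 = -2226$)
$\frac{1}{-8730 + X} = \frac{1}{-8730 - 2226} = \frac{1}{-10956} = - \frac{1}{10956}$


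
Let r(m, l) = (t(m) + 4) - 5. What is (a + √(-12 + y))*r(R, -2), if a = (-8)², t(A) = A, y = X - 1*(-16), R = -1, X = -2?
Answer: -128 - 2*√2 ≈ -130.83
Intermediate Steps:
y = 14 (y = -2 - 1*(-16) = -2 + 16 = 14)
r(m, l) = -1 + m (r(m, l) = (m + 4) - 5 = (4 + m) - 5 = -1 + m)
a = 64
(a + √(-12 + y))*r(R, -2) = (64 + √(-12 + 14))*(-1 - 1) = (64 + √2)*(-2) = -128 - 2*√2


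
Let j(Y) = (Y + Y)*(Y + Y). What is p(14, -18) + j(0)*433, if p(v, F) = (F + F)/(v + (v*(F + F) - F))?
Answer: 9/118 ≈ 0.076271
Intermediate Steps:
j(Y) = 4*Y² (j(Y) = (2*Y)*(2*Y) = 4*Y²)
p(v, F) = 2*F/(v - F + 2*F*v) (p(v, F) = (2*F)/(v + (v*(2*F) - F)) = (2*F)/(v + (2*F*v - F)) = (2*F)/(v + (-F + 2*F*v)) = (2*F)/(v - F + 2*F*v) = 2*F/(v - F + 2*F*v))
p(14, -18) + j(0)*433 = 2*(-18)/(14 - 1*(-18) + 2*(-18)*14) + (4*0²)*433 = 2*(-18)/(14 + 18 - 504) + (4*0)*433 = 2*(-18)/(-472) + 0*433 = 2*(-18)*(-1/472) + 0 = 9/118 + 0 = 9/118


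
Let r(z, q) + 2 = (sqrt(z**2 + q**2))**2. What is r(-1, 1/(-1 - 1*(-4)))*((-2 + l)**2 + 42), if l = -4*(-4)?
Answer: -1904/9 ≈ -211.56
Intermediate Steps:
l = 16
r(z, q) = -2 + q**2 + z**2 (r(z, q) = -2 + (sqrt(z**2 + q**2))**2 = -2 + (sqrt(q**2 + z**2))**2 = -2 + (q**2 + z**2) = -2 + q**2 + z**2)
r(-1, 1/(-1 - 1*(-4)))*((-2 + l)**2 + 42) = (-2 + (1/(-1 - 1*(-4)))**2 + (-1)**2)*((-2 + 16)**2 + 42) = (-2 + (1/(-1 + 4))**2 + 1)*(14**2 + 42) = (-2 + (1/3)**2 + 1)*(196 + 42) = (-2 + (1/3)**2 + 1)*238 = (-2 + 1/9 + 1)*238 = -8/9*238 = -1904/9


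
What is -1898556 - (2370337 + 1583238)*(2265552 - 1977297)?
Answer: -1139639660181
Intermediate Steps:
-1898556 - (2370337 + 1583238)*(2265552 - 1977297) = -1898556 - 3953575*288255 = -1898556 - 1*1139637761625 = -1898556 - 1139637761625 = -1139639660181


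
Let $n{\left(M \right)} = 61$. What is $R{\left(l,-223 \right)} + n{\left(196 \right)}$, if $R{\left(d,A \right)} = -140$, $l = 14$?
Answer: $-79$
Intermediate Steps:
$R{\left(l,-223 \right)} + n{\left(196 \right)} = -140 + 61 = -79$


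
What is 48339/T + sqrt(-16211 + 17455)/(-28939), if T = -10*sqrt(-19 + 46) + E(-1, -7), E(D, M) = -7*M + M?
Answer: -112791/52 - 80565*sqrt(3)/52 - 2*sqrt(311)/28939 ≈ -4852.6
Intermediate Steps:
E(D, M) = -6*M
T = 42 - 30*sqrt(3) (T = -10*sqrt(-19 + 46) - 6*(-7) = -30*sqrt(3) + 42 = 42 - 30*sqrt(3) ≈ -9.9615)
48339/T + sqrt(-16211 + 17455)/(-28939) = 48339/(42 - 30*sqrt(3)) + sqrt(-16211 + 17455)/(-28939) = 48339/(42 - 30*sqrt(3)) + sqrt(1244)*(-1/28939) = 48339/(42 - 30*sqrt(3)) + (2*sqrt(311))*(-1/28939) = 48339/(42 - 30*sqrt(3)) - 2*sqrt(311)/28939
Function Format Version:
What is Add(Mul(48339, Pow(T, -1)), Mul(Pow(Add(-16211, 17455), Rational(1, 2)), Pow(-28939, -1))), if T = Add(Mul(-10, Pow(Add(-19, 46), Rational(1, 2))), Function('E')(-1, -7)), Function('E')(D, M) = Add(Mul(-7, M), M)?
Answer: Add(Rational(-112791, 52), Mul(Rational(-80565, 52), Pow(3, Rational(1, 2))), Mul(Rational(-2, 28939), Pow(311, Rational(1, 2)))) ≈ -4852.6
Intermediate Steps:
Function('E')(D, M) = Mul(-6, M)
T = Add(42, Mul(-30, Pow(3, Rational(1, 2)))) (T = Add(Mul(-10, Pow(Add(-19, 46), Rational(1, 2))), Mul(-6, -7)) = Add(Mul(-10, Pow(27, Rational(1, 2))), 42) = Add(Mul(-10, Mul(3, Pow(3, Rational(1, 2)))), 42) = Add(Mul(-30, Pow(3, Rational(1, 2))), 42) = Add(42, Mul(-30, Pow(3, Rational(1, 2)))) ≈ -9.9615)
Add(Mul(48339, Pow(T, -1)), Mul(Pow(Add(-16211, 17455), Rational(1, 2)), Pow(-28939, -1))) = Add(Mul(48339, Pow(Add(42, Mul(-30, Pow(3, Rational(1, 2)))), -1)), Mul(Pow(Add(-16211, 17455), Rational(1, 2)), Pow(-28939, -1))) = Add(Mul(48339, Pow(Add(42, Mul(-30, Pow(3, Rational(1, 2)))), -1)), Mul(Pow(1244, Rational(1, 2)), Rational(-1, 28939))) = Add(Mul(48339, Pow(Add(42, Mul(-30, Pow(3, Rational(1, 2)))), -1)), Mul(Mul(2, Pow(311, Rational(1, 2))), Rational(-1, 28939))) = Add(Mul(48339, Pow(Add(42, Mul(-30, Pow(3, Rational(1, 2)))), -1)), Mul(Rational(-2, 28939), Pow(311, Rational(1, 2))))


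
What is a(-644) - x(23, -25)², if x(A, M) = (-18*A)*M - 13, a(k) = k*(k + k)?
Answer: -106024097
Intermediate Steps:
a(k) = 2*k² (a(k) = k*(2*k) = 2*k²)
x(A, M) = -13 - 18*A*M (x(A, M) = -18*A*M - 13 = -13 - 18*A*M)
a(-644) - x(23, -25)² = 2*(-644)² - (-13 - 18*23*(-25))² = 2*414736 - (-13 + 10350)² = 829472 - 1*10337² = 829472 - 1*106853569 = 829472 - 106853569 = -106024097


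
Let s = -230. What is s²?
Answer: 52900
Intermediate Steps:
s² = (-230)² = 52900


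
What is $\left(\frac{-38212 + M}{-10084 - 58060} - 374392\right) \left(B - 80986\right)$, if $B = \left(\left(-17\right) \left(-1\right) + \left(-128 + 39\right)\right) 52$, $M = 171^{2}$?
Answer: $\frac{1080839582243105}{34072} \approx 3.1722 \cdot 10^{10}$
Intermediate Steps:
$M = 29241$
$B = -3744$ ($B = \left(17 - 89\right) 52 = \left(-72\right) 52 = -3744$)
$\left(\frac{-38212 + M}{-10084 - 58060} - 374392\right) \left(B - 80986\right) = \left(\frac{-38212 + 29241}{-10084 - 58060} - 374392\right) \left(-3744 - 80986\right) = \left(- \frac{8971}{-68144} - 374392\right) \left(-84730\right) = \left(\left(-8971\right) \left(- \frac{1}{68144}\right) - 374392\right) \left(-84730\right) = \left(\frac{8971}{68144} - 374392\right) \left(-84730\right) = \left(- \frac{25512559477}{68144}\right) \left(-84730\right) = \frac{1080839582243105}{34072}$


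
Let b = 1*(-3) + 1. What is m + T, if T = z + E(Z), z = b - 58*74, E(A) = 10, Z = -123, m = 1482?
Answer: -2802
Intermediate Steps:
b = -2 (b = -3 + 1 = -2)
z = -4294 (z = -2 - 58*74 = -2 - 4292 = -4294)
T = -4284 (T = -4294 + 10 = -4284)
m + T = 1482 - 4284 = -2802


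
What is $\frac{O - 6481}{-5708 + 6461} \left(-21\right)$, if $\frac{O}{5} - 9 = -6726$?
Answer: $\frac{280462}{251} \approx 1117.4$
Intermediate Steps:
$O = -33585$ ($O = 45 + 5 \left(-6726\right) = 45 - 33630 = -33585$)
$\frac{O - 6481}{-5708 + 6461} \left(-21\right) = \frac{-33585 - 6481}{-5708 + 6461} \left(-21\right) = - \frac{40066}{753} \left(-21\right) = \left(-40066\right) \frac{1}{753} \left(-21\right) = \left(- \frac{40066}{753}\right) \left(-21\right) = \frac{280462}{251}$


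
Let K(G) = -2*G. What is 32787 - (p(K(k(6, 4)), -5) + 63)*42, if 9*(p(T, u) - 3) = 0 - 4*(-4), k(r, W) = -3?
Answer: 89821/3 ≈ 29940.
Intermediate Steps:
p(T, u) = 43/9 (p(T, u) = 3 + (0 - 4*(-4))/9 = 3 + (0 + 16)/9 = 3 + (⅑)*16 = 3 + 16/9 = 43/9)
32787 - (p(K(k(6, 4)), -5) + 63)*42 = 32787 - (43/9 + 63)*42 = 32787 - 610*42/9 = 32787 - 1*8540/3 = 32787 - 8540/3 = 89821/3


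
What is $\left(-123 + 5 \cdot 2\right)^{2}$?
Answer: $12769$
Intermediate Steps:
$\left(-123 + 5 \cdot 2\right)^{2} = \left(-123 + 10\right)^{2} = \left(-113\right)^{2} = 12769$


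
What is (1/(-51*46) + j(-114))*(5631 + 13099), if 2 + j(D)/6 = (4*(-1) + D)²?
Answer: 1835222254915/1173 ≈ 1.5646e+9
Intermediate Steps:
j(D) = -12 + 6*(-4 + D)² (j(D) = -12 + 6*(4*(-1) + D)² = -12 + 6*(-4 + D)²)
(1/(-51*46) + j(-114))*(5631 + 13099) = (1/(-51*46) + (-12 + 6*(-4 - 114)²))*(5631 + 13099) = (1/(-2346) + (-12 + 6*(-118)²))*18730 = (-1/2346 + (-12 + 6*13924))*18730 = (-1/2346 + (-12 + 83544))*18730 = (-1/2346 + 83532)*18730 = (195966071/2346)*18730 = 1835222254915/1173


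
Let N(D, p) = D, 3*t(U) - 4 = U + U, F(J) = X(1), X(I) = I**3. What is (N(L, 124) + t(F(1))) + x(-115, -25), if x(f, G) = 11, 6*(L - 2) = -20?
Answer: 35/3 ≈ 11.667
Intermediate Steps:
L = -4/3 (L = 2 + (1/6)*(-20) = 2 - 10/3 = -4/3 ≈ -1.3333)
F(J) = 1 (F(J) = 1**3 = 1)
t(U) = 4/3 + 2*U/3 (t(U) = 4/3 + (U + U)/3 = 4/3 + (2*U)/3 = 4/3 + 2*U/3)
(N(L, 124) + t(F(1))) + x(-115, -25) = (-4/3 + (4/3 + (2/3)*1)) + 11 = (-4/3 + (4/3 + 2/3)) + 11 = (-4/3 + 2) + 11 = 2/3 + 11 = 35/3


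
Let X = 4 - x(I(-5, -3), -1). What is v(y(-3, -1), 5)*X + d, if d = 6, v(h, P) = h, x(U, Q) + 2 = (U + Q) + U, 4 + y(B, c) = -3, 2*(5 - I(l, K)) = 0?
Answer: 27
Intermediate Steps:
I(l, K) = 5 (I(l, K) = 5 - 1/2*0 = 5 + 0 = 5)
y(B, c) = -7 (y(B, c) = -4 - 3 = -7)
x(U, Q) = -2 + Q + 2*U (x(U, Q) = -2 + ((U + Q) + U) = -2 + ((Q + U) + U) = -2 + (Q + 2*U) = -2 + Q + 2*U)
X = -3 (X = 4 - (-2 - 1 + 2*5) = 4 - (-2 - 1 + 10) = 4 - 1*7 = 4 - 7 = -3)
v(y(-3, -1), 5)*X + d = -7*(-3) + 6 = 21 + 6 = 27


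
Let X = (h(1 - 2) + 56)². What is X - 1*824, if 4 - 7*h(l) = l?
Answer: 117233/49 ≈ 2392.5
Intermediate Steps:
h(l) = 4/7 - l/7
X = 157609/49 (X = ((4/7 - (1 - 2)/7) + 56)² = ((4/7 - ⅐*(-1)) + 56)² = ((4/7 + ⅐) + 56)² = (5/7 + 56)² = (397/7)² = 157609/49 ≈ 3216.5)
X - 1*824 = 157609/49 - 1*824 = 157609/49 - 824 = 117233/49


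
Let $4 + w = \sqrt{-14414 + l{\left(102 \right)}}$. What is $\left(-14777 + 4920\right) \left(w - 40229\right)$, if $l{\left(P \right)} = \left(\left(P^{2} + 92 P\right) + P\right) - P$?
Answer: $396576681 - 9857 \sqrt{5374} \approx 3.9585 \cdot 10^{8}$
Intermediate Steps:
$l{\left(P \right)} = P^{2} + 92 P$ ($l{\left(P \right)} = \left(P^{2} + 93 P\right) - P = P^{2} + 92 P$)
$w = -4 + \sqrt{5374}$ ($w = -4 + \sqrt{-14414 + 102 \left(92 + 102\right)} = -4 + \sqrt{-14414 + 102 \cdot 194} = -4 + \sqrt{-14414 + 19788} = -4 + \sqrt{5374} \approx 69.308$)
$\left(-14777 + 4920\right) \left(w - 40229\right) = \left(-14777 + 4920\right) \left(\left(-4 + \sqrt{5374}\right) - 40229\right) = - 9857 \left(-40233 + \sqrt{5374}\right) = 396576681 - 9857 \sqrt{5374}$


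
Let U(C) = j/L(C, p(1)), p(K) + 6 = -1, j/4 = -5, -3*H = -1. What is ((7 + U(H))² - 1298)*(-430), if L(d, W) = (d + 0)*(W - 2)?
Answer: 4300430/9 ≈ 4.7783e+5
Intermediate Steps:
H = ⅓ (H = -⅓*(-1) = ⅓ ≈ 0.33333)
j = -20 (j = 4*(-5) = -20)
p(K) = -7 (p(K) = -6 - 1 = -7)
L(d, W) = d*(-2 + W)
U(C) = 20/(9*C) (U(C) = -20*1/(C*(-2 - 7)) = -20*(-1/(9*C)) = -(-20)/(9*C) = 20/(9*C))
((7 + U(H))² - 1298)*(-430) = ((7 + 20/(9*(⅓)))² - 1298)*(-430) = ((7 + (20/9)*3)² - 1298)*(-430) = ((7 + 20/3)² - 1298)*(-430) = ((41/3)² - 1298)*(-430) = (1681/9 - 1298)*(-430) = -10001/9*(-430) = 4300430/9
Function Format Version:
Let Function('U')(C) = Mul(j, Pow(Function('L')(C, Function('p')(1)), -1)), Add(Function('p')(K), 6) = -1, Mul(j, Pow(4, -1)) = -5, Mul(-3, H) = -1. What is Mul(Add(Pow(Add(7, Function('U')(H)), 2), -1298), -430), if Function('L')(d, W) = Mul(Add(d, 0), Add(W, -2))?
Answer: Rational(4300430, 9) ≈ 4.7783e+5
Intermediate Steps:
H = Rational(1, 3) (H = Mul(Rational(-1, 3), -1) = Rational(1, 3) ≈ 0.33333)
j = -20 (j = Mul(4, -5) = -20)
Function('p')(K) = -7 (Function('p')(K) = Add(-6, -1) = -7)
Function('L')(d, W) = Mul(d, Add(-2, W))
Function('U')(C) = Mul(Rational(20, 9), Pow(C, -1)) (Function('U')(C) = Mul(-20, Pow(Mul(C, Add(-2, -7)), -1)) = Mul(-20, Pow(Mul(C, -9), -1)) = Mul(-20, Pow(Mul(-9, C), -1)) = Mul(-20, Mul(Rational(-1, 9), Pow(C, -1))) = Mul(Rational(20, 9), Pow(C, -1)))
Mul(Add(Pow(Add(7, Function('U')(H)), 2), -1298), -430) = Mul(Add(Pow(Add(7, Mul(Rational(20, 9), Pow(Rational(1, 3), -1))), 2), -1298), -430) = Mul(Add(Pow(Add(7, Mul(Rational(20, 9), 3)), 2), -1298), -430) = Mul(Add(Pow(Add(7, Rational(20, 3)), 2), -1298), -430) = Mul(Add(Pow(Rational(41, 3), 2), -1298), -430) = Mul(Add(Rational(1681, 9), -1298), -430) = Mul(Rational(-10001, 9), -430) = Rational(4300430, 9)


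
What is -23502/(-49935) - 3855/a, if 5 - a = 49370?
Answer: 30059459/54778695 ≈ 0.54874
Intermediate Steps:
a = -49365 (a = 5 - 1*49370 = 5 - 49370 = -49365)
-23502/(-49935) - 3855/a = -23502/(-49935) - 3855/(-49365) = -23502*(-1/49935) - 3855*(-1/49365) = 7834/16645 + 257/3291 = 30059459/54778695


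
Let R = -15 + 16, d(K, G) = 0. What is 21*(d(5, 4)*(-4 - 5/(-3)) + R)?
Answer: 21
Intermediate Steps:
R = 1
21*(d(5, 4)*(-4 - 5/(-3)) + R) = 21*(0*(-4 - 5/(-3)) + 1) = 21*(0*(-4 - 5*(-⅓)) + 1) = 21*(0*(-4 + 5/3) + 1) = 21*(0*(-7/3) + 1) = 21*(0 + 1) = 21*1 = 21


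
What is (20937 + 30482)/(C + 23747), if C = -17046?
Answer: 51419/6701 ≈ 7.6733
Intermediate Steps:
(20937 + 30482)/(C + 23747) = (20937 + 30482)/(-17046 + 23747) = 51419/6701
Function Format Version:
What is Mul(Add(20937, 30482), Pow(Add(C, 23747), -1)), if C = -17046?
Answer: Rational(51419, 6701) ≈ 7.6733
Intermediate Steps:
Mul(Add(20937, 30482), Pow(Add(C, 23747), -1)) = Mul(Add(20937, 30482), Pow(Add(-17046, 23747), -1)) = Mul(51419, Pow(6701, -1)) = Mul(51419, Rational(1, 6701)) = Rational(51419, 6701)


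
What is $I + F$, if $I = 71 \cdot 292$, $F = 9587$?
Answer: $30319$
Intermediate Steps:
$I = 20732$
$I + F = 20732 + 9587 = 30319$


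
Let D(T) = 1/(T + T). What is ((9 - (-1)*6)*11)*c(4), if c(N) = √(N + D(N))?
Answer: 165*√66/4 ≈ 335.12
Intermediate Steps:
D(T) = 1/(2*T)
c(N) = √(N + 1/(2*N))
((9 - (-1)*6)*11)*c(4) = ((9 - (-1)*6)*11)*(√(2/4 + 4*4)/2) = ((9 - 1*(-6))*11)*(√(2*(¼) + 16)/2) = ((9 + 6)*11)*(√(½ + 16)/2) = (15*11)*(√(33/2)/2) = 165*((√66/2)/2) = 165*(√66/4) = 165*√66/4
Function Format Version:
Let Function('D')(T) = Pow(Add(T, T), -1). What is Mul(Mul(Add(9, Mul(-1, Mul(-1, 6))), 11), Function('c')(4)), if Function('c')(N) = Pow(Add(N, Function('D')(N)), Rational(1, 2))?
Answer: Mul(Rational(165, 4), Pow(66, Rational(1, 2))) ≈ 335.12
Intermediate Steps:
Function('D')(T) = Mul(Rational(1, 2), Pow(T, -1)) (Function('D')(T) = Pow(Mul(2, T), -1) = Mul(Rational(1, 2), Pow(T, -1)))
Function('c')(N) = Pow(Add(N, Mul(Rational(1, 2), Pow(N, -1))), Rational(1, 2))
Mul(Mul(Add(9, Mul(-1, Mul(-1, 6))), 11), Function('c')(4)) = Mul(Mul(Add(9, Mul(-1, Mul(-1, 6))), 11), Mul(Rational(1, 2), Pow(Add(Mul(2, Pow(4, -1)), Mul(4, 4)), Rational(1, 2)))) = Mul(Mul(Add(9, Mul(-1, -6)), 11), Mul(Rational(1, 2), Pow(Add(Mul(2, Rational(1, 4)), 16), Rational(1, 2)))) = Mul(Mul(Add(9, 6), 11), Mul(Rational(1, 2), Pow(Add(Rational(1, 2), 16), Rational(1, 2)))) = Mul(Mul(15, 11), Mul(Rational(1, 2), Pow(Rational(33, 2), Rational(1, 2)))) = Mul(165, Mul(Rational(1, 2), Mul(Rational(1, 2), Pow(66, Rational(1, 2))))) = Mul(165, Mul(Rational(1, 4), Pow(66, Rational(1, 2)))) = Mul(Rational(165, 4), Pow(66, Rational(1, 2)))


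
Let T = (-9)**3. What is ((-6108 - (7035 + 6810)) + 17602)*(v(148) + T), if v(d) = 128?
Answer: 1412951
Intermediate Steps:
T = -729
((-6108 - (7035 + 6810)) + 17602)*(v(148) + T) = ((-6108 - (7035 + 6810)) + 17602)*(128 - 729) = ((-6108 - 1*13845) + 17602)*(-601) = ((-6108 - 13845) + 17602)*(-601) = (-19953 + 17602)*(-601) = -2351*(-601) = 1412951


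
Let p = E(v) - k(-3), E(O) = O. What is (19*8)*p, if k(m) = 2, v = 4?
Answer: 304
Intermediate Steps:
p = 2 (p = 4 - 1*2 = 4 - 2 = 2)
(19*8)*p = (19*8)*2 = 152*2 = 304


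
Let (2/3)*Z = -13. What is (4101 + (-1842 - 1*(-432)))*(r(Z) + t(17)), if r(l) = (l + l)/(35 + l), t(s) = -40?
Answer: -3546738/31 ≈ -1.1441e+5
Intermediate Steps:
Z = -39/2 (Z = (3/2)*(-13) = -39/2 ≈ -19.500)
r(l) = 2*l/(35 + l) (r(l) = (2*l)/(35 + l) = 2*l/(35 + l))
(4101 + (-1842 - 1*(-432)))*(r(Z) + t(17)) = (4101 + (-1842 - 1*(-432)))*(2*(-39/2)/(35 - 39/2) - 40) = (4101 + (-1842 + 432))*(2*(-39/2)/(31/2) - 40) = (4101 - 1410)*(2*(-39/2)*(2/31) - 40) = 2691*(-78/31 - 40) = 2691*(-1318/31) = -3546738/31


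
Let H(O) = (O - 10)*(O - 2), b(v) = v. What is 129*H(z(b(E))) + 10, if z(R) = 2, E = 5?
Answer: 10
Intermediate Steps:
H(O) = (-10 + O)*(-2 + O)
129*H(z(b(E))) + 10 = 129*(20 + 2² - 12*2) + 10 = 129*(20 + 4 - 24) + 10 = 129*0 + 10 = 0 + 10 = 10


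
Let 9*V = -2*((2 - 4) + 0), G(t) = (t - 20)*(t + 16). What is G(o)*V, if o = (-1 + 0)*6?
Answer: -1040/9 ≈ -115.56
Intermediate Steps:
o = -6 (o = -1*6 = -6)
G(t) = (-20 + t)*(16 + t)
V = 4/9 (V = (-2*((2 - 4) + 0))/9 = (-2*(-2 + 0))/9 = (-2*(-2))/9 = (⅑)*4 = 4/9 ≈ 0.44444)
G(o)*V = (-320 + (-6)² - 4*(-6))*(4/9) = (-320 + 36 + 24)*(4/9) = -260*4/9 = -1040/9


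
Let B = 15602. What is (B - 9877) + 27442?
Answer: 33167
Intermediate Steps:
(B - 9877) + 27442 = (15602 - 9877) + 27442 = 5725 + 27442 = 33167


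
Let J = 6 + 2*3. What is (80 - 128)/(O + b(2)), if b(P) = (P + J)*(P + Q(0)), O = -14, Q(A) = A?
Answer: -24/7 ≈ -3.4286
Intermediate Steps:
J = 12 (J = 6 + 6 = 12)
b(P) = P*(12 + P) (b(P) = (P + 12)*(P + 0) = (12 + P)*P = P*(12 + P))
(80 - 128)/(O + b(2)) = (80 - 128)/(-14 + 2*(12 + 2)) = -48/(-14 + 2*14) = -48/(-14 + 28) = -48/14 = (1/14)*(-48) = -24/7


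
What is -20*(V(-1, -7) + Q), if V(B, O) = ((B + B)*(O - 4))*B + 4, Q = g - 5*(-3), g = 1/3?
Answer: 160/3 ≈ 53.333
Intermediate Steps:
g = ⅓ ≈ 0.33333
Q = 46/3 (Q = ⅓ - 5*(-3) = ⅓ + 15 = 46/3 ≈ 15.333)
V(B, O) = 4 + 2*B²*(-4 + O) (V(B, O) = ((2*B)*(-4 + O))*B + 4 = (2*B*(-4 + O))*B + 4 = 2*B²*(-4 + O) + 4 = 4 + 2*B²*(-4 + O))
-20*(V(-1, -7) + Q) = -20*((4 - 8*(-1)² + 2*(-7)*(-1)²) + 46/3) = -20*((4 - 8*1 + 2*(-7)*1) + 46/3) = -20*((4 - 8 - 14) + 46/3) = -20*(-18 + 46/3) = -20*(-8/3) = 160/3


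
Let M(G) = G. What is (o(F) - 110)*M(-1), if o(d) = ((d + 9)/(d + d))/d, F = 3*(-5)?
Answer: 8251/75 ≈ 110.01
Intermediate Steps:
F = -15
o(d) = (9 + d)/(2*d**2) (o(d) = ((9 + d)/((2*d)))/d = ((9 + d)*(1/(2*d)))/d = ((9 + d)/(2*d))/d = (9 + d)/(2*d**2))
(o(F) - 110)*M(-1) = ((1/2)*(9 - 15)/(-15)**2 - 110)*(-1) = ((1/2)*(1/225)*(-6) - 110)*(-1) = (-1/75 - 110)*(-1) = -8251/75*(-1) = 8251/75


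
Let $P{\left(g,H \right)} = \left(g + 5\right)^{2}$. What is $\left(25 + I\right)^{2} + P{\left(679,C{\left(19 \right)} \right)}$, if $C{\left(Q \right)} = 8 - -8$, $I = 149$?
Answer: $498132$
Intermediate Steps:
$C{\left(Q \right)} = 16$ ($C{\left(Q \right)} = 8 + 8 = 16$)
$P{\left(g,H \right)} = \left(5 + g\right)^{2}$
$\left(25 + I\right)^{2} + P{\left(679,C{\left(19 \right)} \right)} = \left(25 + 149\right)^{2} + \left(5 + 679\right)^{2} = 174^{2} + 684^{2} = 30276 + 467856 = 498132$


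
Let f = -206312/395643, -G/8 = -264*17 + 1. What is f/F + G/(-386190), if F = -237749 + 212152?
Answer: -8653546362908/93120283243845 ≈ -0.092929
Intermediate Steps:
G = 35896 (G = -8*(-264*17 + 1) = -8*(-4488 + 1) = -8*(-4487) = 35896)
F = -25597
f = -206312/395643 (f = -206312*1/395643 = -206312/395643 ≈ -0.52146)
f/F + G/(-386190) = -206312/395643/(-25597) + 35896/(-386190) = -206312/395643*(-1/25597) + 35896*(-1/386190) = 206312/10127273871 - 2564/27585 = -8653546362908/93120283243845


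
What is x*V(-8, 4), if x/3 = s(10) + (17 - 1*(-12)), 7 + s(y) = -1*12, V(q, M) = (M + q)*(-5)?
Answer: 600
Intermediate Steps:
V(q, M) = -5*M - 5*q
s(y) = -19 (s(y) = -7 - 1*12 = -7 - 12 = -19)
x = 30 (x = 3*(-19 + (17 - 1*(-12))) = 3*(-19 + (17 + 12)) = 3*(-19 + 29) = 3*10 = 30)
x*V(-8, 4) = 30*(-5*4 - 5*(-8)) = 30*(-20 + 40) = 30*20 = 600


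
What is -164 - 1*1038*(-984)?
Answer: 1021228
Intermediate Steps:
-164 - 1*1038*(-984) = -164 - 1038*(-984) = -164 + 1021392 = 1021228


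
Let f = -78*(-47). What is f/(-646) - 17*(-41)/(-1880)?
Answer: -3671171/607240 ≈ -6.0457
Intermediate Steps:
f = 3666
f/(-646) - 17*(-41)/(-1880) = 3666/(-646) - 17*(-41)/(-1880) = 3666*(-1/646) + 697*(-1/1880) = -1833/323 - 697/1880 = -3671171/607240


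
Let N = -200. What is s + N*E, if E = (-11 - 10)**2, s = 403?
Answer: -87797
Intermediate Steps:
E = 441 (E = (-21)**2 = 441)
s + N*E = 403 - 200*441 = 403 - 88200 = -87797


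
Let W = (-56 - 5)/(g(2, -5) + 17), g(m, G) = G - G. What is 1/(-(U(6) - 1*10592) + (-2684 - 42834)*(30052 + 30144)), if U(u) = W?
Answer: -17/46579845851 ≈ -3.6496e-10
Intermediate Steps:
g(m, G) = 0
W = -61/17 (W = (-56 - 5)/(0 + 17) = -61/17 ≈ -3.5882)
U(u) = -61/17
1/(-(U(6) - 1*10592) + (-2684 - 42834)*(30052 + 30144)) = 1/(-(-61/17 - 1*10592) + (-2684 - 42834)*(30052 + 30144)) = 1/(-(-61/17 - 10592) - 45518*60196) = 1/(-1*(-180125/17) - 2740001528) = 1/(180125/17 - 2740001528) = 1/(-46579845851/17) = -17/46579845851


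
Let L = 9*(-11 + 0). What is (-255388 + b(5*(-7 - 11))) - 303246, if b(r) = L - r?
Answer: -558643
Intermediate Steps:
L = -99 (L = 9*(-11) = -99)
b(r) = -99 - r
(-255388 + b(5*(-7 - 11))) - 303246 = (-255388 + (-99 - 5*(-7 - 11))) - 303246 = (-255388 + (-99 - 5*(-18))) - 303246 = (-255388 + (-99 - 1*(-90))) - 303246 = (-255388 + (-99 + 90)) - 303246 = (-255388 - 9) - 303246 = -255397 - 303246 = -558643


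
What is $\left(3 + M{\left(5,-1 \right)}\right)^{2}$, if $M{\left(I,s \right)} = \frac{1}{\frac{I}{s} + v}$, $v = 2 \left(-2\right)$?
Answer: $\frac{676}{81} \approx 8.3457$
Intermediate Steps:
$v = -4$
$M{\left(I,s \right)} = \frac{1}{-4 + \frac{I}{s}}$ ($M{\left(I,s \right)} = \frac{1}{\frac{I}{s} - 4} = \frac{1}{-4 + \frac{I}{s}}$)
$\left(3 + M{\left(5,-1 \right)}\right)^{2} = \left(3 - \frac{1}{5 - -4}\right)^{2} = \left(3 - \frac{1}{5 + 4}\right)^{2} = \left(3 - \frac{1}{9}\right)^{2} = \left(\frac{26}{9}\right)^{2} = \frac{676}{81}$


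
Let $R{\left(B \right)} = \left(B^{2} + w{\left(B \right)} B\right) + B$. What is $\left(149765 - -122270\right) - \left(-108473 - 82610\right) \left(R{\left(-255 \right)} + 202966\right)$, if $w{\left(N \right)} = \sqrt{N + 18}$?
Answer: $51160070123 - 48726165 i \sqrt{237} \approx 5.116 \cdot 10^{10} - 7.5013 \cdot 10^{8} i$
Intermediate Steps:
$w{\left(N \right)} = \sqrt{18 + N}$
$R{\left(B \right)} = B + B^{2} + B \sqrt{18 + B}$ ($R{\left(B \right)} = \left(B^{2} + \sqrt{18 + B} B\right) + B = \left(B^{2} + B \sqrt{18 + B}\right) + B = B + B^{2} + B \sqrt{18 + B}$)
$\left(149765 - -122270\right) - \left(-108473 - 82610\right) \left(R{\left(-255 \right)} + 202966\right) = \left(149765 - -122270\right) - \left(-108473 - 82610\right) \left(- 255 \left(1 - 255 + \sqrt{18 - 255}\right) + 202966\right) = \left(149765 + 122270\right) - - 191083 \left(- 255 \left(1 - 255 + \sqrt{-237}\right) + 202966\right) = 272035 - - 191083 \left(- 255 \left(1 - 255 + i \sqrt{237}\right) + 202966\right) = 272035 - - 191083 \left(- 255 \left(-254 + i \sqrt{237}\right) + 202966\right) = 272035 - - 191083 \left(\left(64770 - 255 i \sqrt{237}\right) + 202966\right) = 272035 - - 191083 \left(267736 - 255 i \sqrt{237}\right) = 272035 - \left(-51159798088 + 48726165 i \sqrt{237}\right) = 272035 + \left(51159798088 - 48726165 i \sqrt{237}\right) = 51160070123 - 48726165 i \sqrt{237}$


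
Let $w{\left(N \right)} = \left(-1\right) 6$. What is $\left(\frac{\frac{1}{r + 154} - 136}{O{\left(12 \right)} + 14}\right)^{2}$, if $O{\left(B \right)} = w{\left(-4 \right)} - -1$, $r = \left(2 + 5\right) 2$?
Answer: $\frac{521985409}{2286144} \approx 228.33$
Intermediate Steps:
$w{\left(N \right)} = -6$
$r = 14$ ($r = 7 \cdot 2 = 14$)
$O{\left(B \right)} = -5$ ($O{\left(B \right)} = -6 - -1 = -6 + 1 = -5$)
$\left(\frac{\frac{1}{r + 154} - 136}{O{\left(12 \right)} + 14}\right)^{2} = \left(\frac{\frac{1}{14 + 154} - 136}{-5 + 14}\right)^{2} = \left(\frac{\frac{1}{168} - 136}{9}\right)^{2} = \left(\left(\frac{1}{168} - 136\right) \frac{1}{9}\right)^{2} = \left(\left(- \frac{22847}{168}\right) \frac{1}{9}\right)^{2} = \left(- \frac{22847}{1512}\right)^{2} = \frac{521985409}{2286144}$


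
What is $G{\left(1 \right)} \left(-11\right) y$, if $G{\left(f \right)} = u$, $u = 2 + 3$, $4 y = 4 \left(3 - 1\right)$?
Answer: $-110$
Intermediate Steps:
$y = 2$ ($y = \frac{4 \left(3 - 1\right)}{4} = \frac{4 \cdot 2}{4} = \frac{1}{4} \cdot 8 = 2$)
$u = 5$
$G{\left(f \right)} = 5$
$G{\left(1 \right)} \left(-11\right) y = 5 \left(-11\right) 2 = \left(-55\right) 2 = -110$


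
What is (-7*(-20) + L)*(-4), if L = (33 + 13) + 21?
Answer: -828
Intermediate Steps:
L = 67 (L = 46 + 21 = 67)
(-7*(-20) + L)*(-4) = (-7*(-20) + 67)*(-4) = (140 + 67)*(-4) = 207*(-4) = -828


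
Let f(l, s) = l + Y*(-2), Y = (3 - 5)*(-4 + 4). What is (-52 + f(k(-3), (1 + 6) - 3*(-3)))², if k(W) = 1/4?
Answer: 42849/16 ≈ 2678.1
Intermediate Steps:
Y = 0 (Y = -2*0 = 0)
k(W) = ¼
f(l, s) = l (f(l, s) = l + 0*(-2) = l + 0 = l)
(-52 + f(k(-3), (1 + 6) - 3*(-3)))² = (-52 + ¼)² = (-207/4)² = 42849/16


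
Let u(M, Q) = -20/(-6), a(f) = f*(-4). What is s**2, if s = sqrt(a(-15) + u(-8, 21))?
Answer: 190/3 ≈ 63.333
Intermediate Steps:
a(f) = -4*f
u(M, Q) = 10/3 (u(M, Q) = -20*(-1/6) = 10/3)
s = sqrt(570)/3 (s = sqrt(-4*(-15) + 10/3) = sqrt(60 + 10/3) = sqrt(190/3) = sqrt(570)/3 ≈ 7.9582)
s**2 = (sqrt(570)/3)**2 = 190/3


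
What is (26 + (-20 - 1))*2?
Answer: 10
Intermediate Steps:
(26 + (-20 - 1))*2 = (26 - 21)*2 = 5*2 = 10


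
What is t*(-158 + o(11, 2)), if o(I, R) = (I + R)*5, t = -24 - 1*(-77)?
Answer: -4929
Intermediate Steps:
t = 53 (t = -24 + 77 = 53)
o(I, R) = 5*I + 5*R
t*(-158 + o(11, 2)) = 53*(-158 + (5*11 + 5*2)) = 53*(-158 + (55 + 10)) = 53*(-158 + 65) = 53*(-93) = -4929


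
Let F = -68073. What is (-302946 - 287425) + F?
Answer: -658444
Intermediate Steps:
(-302946 - 287425) + F = (-302946 - 287425) - 68073 = -590371 - 68073 = -658444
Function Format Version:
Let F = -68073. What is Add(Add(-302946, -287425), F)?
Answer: -658444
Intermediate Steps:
Add(Add(-302946, -287425), F) = Add(Add(-302946, -287425), -68073) = Add(-590371, -68073) = -658444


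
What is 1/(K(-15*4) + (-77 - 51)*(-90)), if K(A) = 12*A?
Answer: 1/10800 ≈ 9.2593e-5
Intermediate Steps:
1/(K(-15*4) + (-77 - 51)*(-90)) = 1/(12*(-15*4) + (-77 - 51)*(-90)) = 1/(12*(-60) - 128*(-90)) = 1/(-720 + 11520) = 1/10800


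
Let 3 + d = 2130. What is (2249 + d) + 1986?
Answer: 6362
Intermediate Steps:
d = 2127 (d = -3 + 2130 = 2127)
(2249 + d) + 1986 = (2249 + 2127) + 1986 = 4376 + 1986 = 6362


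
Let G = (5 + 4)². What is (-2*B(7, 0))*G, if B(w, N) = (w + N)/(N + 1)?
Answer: -1134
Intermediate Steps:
G = 81 (G = 9² = 81)
B(w, N) = (N + w)/(1 + N)
(-2*B(7, 0))*G = -2*(0 + 7)/(1 + 0)*81 = -2*7/1*81 = -2*7*81 = -14*81 = -1134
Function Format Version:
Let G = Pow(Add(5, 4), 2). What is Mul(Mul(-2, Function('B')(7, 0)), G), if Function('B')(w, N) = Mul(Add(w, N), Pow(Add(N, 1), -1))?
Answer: -1134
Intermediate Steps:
G = 81 (G = Pow(9, 2) = 81)
Function('B')(w, N) = Mul(Pow(Add(1, N), -1), Add(N, w)) (Function('B')(w, N) = Mul(Add(N, w), Pow(Add(1, N), -1)) = Mul(Pow(Add(1, N), -1), Add(N, w)))
Mul(Mul(-2, Function('B')(7, 0)), G) = Mul(Mul(-2, Mul(Pow(Add(1, 0), -1), Add(0, 7))), 81) = Mul(Mul(-2, Mul(Pow(1, -1), 7)), 81) = Mul(Mul(-2, Mul(1, 7)), 81) = Mul(Mul(-2, 7), 81) = Mul(-14, 81) = -1134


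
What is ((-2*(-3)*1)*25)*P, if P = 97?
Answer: 14550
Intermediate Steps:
((-2*(-3)*1)*25)*P = ((-2*(-3)*1)*25)*97 = ((6*1)*25)*97 = (6*25)*97 = 150*97 = 14550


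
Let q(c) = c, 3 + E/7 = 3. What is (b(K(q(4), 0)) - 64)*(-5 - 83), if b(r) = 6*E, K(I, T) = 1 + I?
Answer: 5632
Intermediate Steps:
E = 0 (E = -21 + 7*3 = -21 + 21 = 0)
b(r) = 0 (b(r) = 6*0 = 0)
(b(K(q(4), 0)) - 64)*(-5 - 83) = (0 - 64)*(-5 - 83) = -64*(-88) = 5632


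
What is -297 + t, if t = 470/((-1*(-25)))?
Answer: -1391/5 ≈ -278.20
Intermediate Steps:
t = 94/5 (t = 470/25 = 470*(1/25) = 94/5 ≈ 18.800)
-297 + t = -297 + 94/5 = -1391/5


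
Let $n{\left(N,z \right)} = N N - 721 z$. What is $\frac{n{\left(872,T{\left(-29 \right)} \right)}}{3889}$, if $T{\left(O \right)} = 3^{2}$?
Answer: $\frac{753895}{3889} \approx 193.85$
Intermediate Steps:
$T{\left(O \right)} = 9$
$n{\left(N,z \right)} = N^{2} - 721 z$
$\frac{n{\left(872,T{\left(-29 \right)} \right)}}{3889} = \frac{872^{2} - 6489}{3889} = \left(760384 - 6489\right) \frac{1}{3889} = 753895 \cdot \frac{1}{3889} = \frac{753895}{3889}$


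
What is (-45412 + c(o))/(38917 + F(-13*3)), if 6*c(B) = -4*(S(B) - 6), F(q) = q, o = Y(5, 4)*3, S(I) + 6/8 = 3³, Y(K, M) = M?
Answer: -90851/77756 ≈ -1.1684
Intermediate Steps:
S(I) = 105/4 (S(I) = -¾ + 3³ = -¾ + 27 = 105/4)
o = 12 (o = 4*3 = 12)
c(B) = -27/2 (c(B) = (-4*(105/4 - 6))/6 = (-4*81/4)/6 = (⅙)*(-81) = -27/2)
(-45412 + c(o))/(38917 + F(-13*3)) = (-45412 - 27/2)/(38917 - 13*3) = -90851/(2*(38917 - 39)) = -90851/2/38878 = -90851/2*1/38878 = -90851/77756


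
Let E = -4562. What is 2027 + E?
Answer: -2535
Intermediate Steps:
2027 + E = 2027 - 4562 = -2535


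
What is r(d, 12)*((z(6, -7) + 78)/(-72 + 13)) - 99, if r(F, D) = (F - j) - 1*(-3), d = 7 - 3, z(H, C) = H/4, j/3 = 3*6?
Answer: -4209/118 ≈ -35.669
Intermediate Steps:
j = 54 (j = 3*(3*6) = 3*18 = 54)
z(H, C) = H/4 (z(H, C) = H*(¼) = H/4)
d = 4
r(F, D) = -51 + F (r(F, D) = (F - 1*54) - 1*(-3) = (F - 54) + 3 = (-54 + F) + 3 = -51 + F)
r(d, 12)*((z(6, -7) + 78)/(-72 + 13)) - 99 = (-51 + 4)*(((¼)*6 + 78)/(-72 + 13)) - 99 = -47*(3/2 + 78)/(-59) - 99 = -7473*(-1)/(2*59) - 99 = -47*(-159/118) - 99 = 7473/118 - 99 = -4209/118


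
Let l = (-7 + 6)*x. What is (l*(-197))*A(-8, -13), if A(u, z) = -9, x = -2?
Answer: 3546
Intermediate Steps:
l = 2 (l = (-7 + 6)*(-2) = -1*(-2) = 2)
(l*(-197))*A(-8, -13) = (2*(-197))*(-9) = -394*(-9) = 3546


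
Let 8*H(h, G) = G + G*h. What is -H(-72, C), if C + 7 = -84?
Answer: -6461/8 ≈ -807.63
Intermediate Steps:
C = -91 (C = -7 - 84 = -91)
H(h, G) = G/8 + G*h/8 (H(h, G) = (G + G*h)/8 = G/8 + G*h/8)
-H(-72, C) = -(-91)*(1 - 72)/8 = -(-91)*(-71)/8 = -1*6461/8 = -6461/8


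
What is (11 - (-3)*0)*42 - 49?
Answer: 413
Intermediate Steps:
(11 - (-3)*0)*42 - 49 = (11 - 1*0)*42 - 49 = (11 + 0)*42 - 49 = 11*42 - 49 = 462 - 49 = 413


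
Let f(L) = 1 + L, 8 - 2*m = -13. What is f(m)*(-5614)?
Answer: -64561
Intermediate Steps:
m = 21/2 (m = 4 - 1/2*(-13) = 4 + 13/2 = 21/2 ≈ 10.500)
f(m)*(-5614) = (1 + 21/2)*(-5614) = (23/2)*(-5614) = -64561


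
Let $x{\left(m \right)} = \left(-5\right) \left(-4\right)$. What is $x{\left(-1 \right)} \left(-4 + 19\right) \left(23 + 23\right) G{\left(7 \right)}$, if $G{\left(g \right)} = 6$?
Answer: $82800$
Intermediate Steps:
$x{\left(m \right)} = 20$
$x{\left(-1 \right)} \left(-4 + 19\right) \left(23 + 23\right) G{\left(7 \right)} = 20 \left(-4 + 19\right) \left(23 + 23\right) 6 = 20 \cdot 15 \cdot 46 \cdot 6 = 20 \cdot 690 \cdot 6 = 13800 \cdot 6 = 82800$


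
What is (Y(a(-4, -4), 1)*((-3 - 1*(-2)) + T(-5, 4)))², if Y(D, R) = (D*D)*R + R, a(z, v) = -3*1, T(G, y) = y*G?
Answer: 44100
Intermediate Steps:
T(G, y) = G*y
a(z, v) = -3
Y(D, R) = R + R*D² (Y(D, R) = D²*R + R = R*D² + R = R + R*D²)
(Y(a(-4, -4), 1)*((-3 - 1*(-2)) + T(-5, 4)))² = ((1*(1 + (-3)²))*((-3 - 1*(-2)) - 5*4))² = ((1*(1 + 9))*((-3 + 2) - 20))² = ((1*10)*(-1 - 20))² = (10*(-21))² = (-210)² = 44100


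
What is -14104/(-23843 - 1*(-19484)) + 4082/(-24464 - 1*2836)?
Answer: 4708279/1525650 ≈ 3.0861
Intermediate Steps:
-14104/(-23843 - 1*(-19484)) + 4082/(-24464 - 1*2836) = -14104/(-23843 + 19484) + 4082/(-24464 - 2836) = -14104/(-4359) + 4082/(-27300) = -14104*(-1/4359) + 4082*(-1/27300) = 14104/4359 - 157/1050 = 4708279/1525650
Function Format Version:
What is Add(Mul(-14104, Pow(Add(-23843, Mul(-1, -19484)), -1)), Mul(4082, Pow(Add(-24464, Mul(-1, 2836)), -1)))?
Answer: Rational(4708279, 1525650) ≈ 3.0861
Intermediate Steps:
Add(Mul(-14104, Pow(Add(-23843, Mul(-1, -19484)), -1)), Mul(4082, Pow(Add(-24464, Mul(-1, 2836)), -1))) = Add(Mul(-14104, Pow(Add(-23843, 19484), -1)), Mul(4082, Pow(Add(-24464, -2836), -1))) = Add(Mul(-14104, Pow(-4359, -1)), Mul(4082, Pow(-27300, -1))) = Add(Mul(-14104, Rational(-1, 4359)), Mul(4082, Rational(-1, 27300))) = Add(Rational(14104, 4359), Rational(-157, 1050)) = Rational(4708279, 1525650)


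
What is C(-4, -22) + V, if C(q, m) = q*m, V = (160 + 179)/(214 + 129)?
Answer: 30523/343 ≈ 88.988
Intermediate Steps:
V = 339/343 ≈ 0.98834
C(q, m) = m*q
C(-4, -22) + V = -22*(-4) + 339/343 = 88 + 339/343 = 30523/343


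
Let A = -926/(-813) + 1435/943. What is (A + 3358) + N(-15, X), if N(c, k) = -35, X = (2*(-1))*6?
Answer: 62186530/18699 ≈ 3325.7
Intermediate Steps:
X = -12 (X = -2*6 = -12)
A = 49753/18699 (A = -926*(-1/813) + 1435*(1/943) = 926/813 + 35/23 = 49753/18699 ≈ 2.6607)
(A + 3358) + N(-15, X) = (49753/18699 + 3358) - 35 = 62840995/18699 - 35 = 62186530/18699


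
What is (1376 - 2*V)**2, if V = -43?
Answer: 2137444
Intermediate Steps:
(1376 - 2*V)**2 = (1376 - 2*(-43))**2 = (1376 + 86)**2 = 1462**2 = 2137444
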